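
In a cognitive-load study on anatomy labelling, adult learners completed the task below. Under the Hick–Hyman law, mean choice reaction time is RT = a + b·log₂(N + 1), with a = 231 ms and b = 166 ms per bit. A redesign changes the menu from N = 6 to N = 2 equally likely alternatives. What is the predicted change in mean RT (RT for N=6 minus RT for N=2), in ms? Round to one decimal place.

RT(6) = 231 + 166·log₂(7) = 231 + 166·2.8074 = 697.0284 ms.
RT(2) = 231 + 166·log₂(3) = 231 + 166·1.5850 = 494.1100 ms.
Difference = 697.0284 − 494.1100 = 202.9184 ≈ 202.9 ms.

202.9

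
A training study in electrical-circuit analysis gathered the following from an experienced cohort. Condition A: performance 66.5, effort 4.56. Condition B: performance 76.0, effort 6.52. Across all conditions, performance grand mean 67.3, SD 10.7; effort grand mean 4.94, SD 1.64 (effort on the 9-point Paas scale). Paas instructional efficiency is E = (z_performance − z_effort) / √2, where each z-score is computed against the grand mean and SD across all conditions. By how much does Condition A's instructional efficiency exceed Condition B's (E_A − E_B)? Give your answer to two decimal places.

0.22

Condition A: z_P = (66.5 − 67.3)/10.7 = -0.0748; z_E = (4.56 − 4.94)/1.64 = -0.2317; E_A = (-0.0748 − (-0.2317))/√2 = 0.1109.
Condition B: z_P = (76.0 − 67.3)/10.7 = 0.8131; z_E = (6.52 − 4.94)/1.64 = 0.9634; E_B = (0.8131 − 0.9634)/√2 = -0.1063.
E_A − E_B = 0.1109 − (-0.1063) = 0.2172 ≈ 0.22.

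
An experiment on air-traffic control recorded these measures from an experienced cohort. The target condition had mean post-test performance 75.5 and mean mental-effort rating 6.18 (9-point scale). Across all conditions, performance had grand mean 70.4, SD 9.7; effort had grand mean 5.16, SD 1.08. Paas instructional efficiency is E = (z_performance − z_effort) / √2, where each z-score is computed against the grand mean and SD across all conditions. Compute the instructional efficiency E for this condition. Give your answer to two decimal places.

z_performance = (75.5 − 70.4) / 9.7 = 5.1000 / 9.7 = 0.5258.
z_effort = (6.18 − 5.16) / 1.08 = 1.0200 / 1.08 = 0.9444.
z_P − z_E = 0.5258 − 0.9444 = -0.4186.
E = -0.4186 / √2 = -0.4186 / 1.41421 = -0.2960 ≈ -0.30.

-0.30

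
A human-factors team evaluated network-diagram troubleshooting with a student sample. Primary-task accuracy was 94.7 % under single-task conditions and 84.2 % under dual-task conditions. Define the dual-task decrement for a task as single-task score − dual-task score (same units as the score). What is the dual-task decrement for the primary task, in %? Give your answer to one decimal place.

Decrement = 94.7 − 84.2 = 10.5000 % ≈ 10.5 %.

10.5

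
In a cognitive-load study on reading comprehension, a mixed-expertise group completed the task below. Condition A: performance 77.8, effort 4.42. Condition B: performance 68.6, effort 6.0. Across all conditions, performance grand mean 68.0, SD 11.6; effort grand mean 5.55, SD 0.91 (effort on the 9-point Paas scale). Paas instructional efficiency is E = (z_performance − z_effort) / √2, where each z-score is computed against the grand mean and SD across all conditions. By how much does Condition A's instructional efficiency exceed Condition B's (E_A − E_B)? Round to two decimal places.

Condition A: z_P = (77.8 − 68.0)/11.6 = 0.8448; z_E = (4.42 − 5.55)/0.91 = -1.2418; E_A = (0.8448 − (-1.2418))/√2 = 1.4754.
Condition B: z_P = (68.6 − 68.0)/11.6 = 0.0517; z_E = (6.0 − 5.55)/0.91 = 0.4945; E_B = (0.0517 − 0.4945)/√2 = -0.3131.
E_A − E_B = 1.4754 − (-0.3131) = 1.7885 ≈ 1.79.

1.79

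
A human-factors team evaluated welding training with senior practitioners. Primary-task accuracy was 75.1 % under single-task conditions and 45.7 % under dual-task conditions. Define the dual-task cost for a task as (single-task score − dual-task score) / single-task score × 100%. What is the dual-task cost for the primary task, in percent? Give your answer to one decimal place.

39.1

Cost = (75.1 − 45.7) / 75.1 × 100%
     = 29.4000 / 75.1 × 100% = 39.1478%.
≈ 39.1%.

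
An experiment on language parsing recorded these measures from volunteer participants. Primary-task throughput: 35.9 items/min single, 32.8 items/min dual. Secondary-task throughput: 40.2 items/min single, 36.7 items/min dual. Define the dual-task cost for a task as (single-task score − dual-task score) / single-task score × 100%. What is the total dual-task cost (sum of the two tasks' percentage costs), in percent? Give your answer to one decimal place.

Primary cost = (35.9 − 32.8) / 35.9 × 100% = 8.6351%.
Secondary cost = (40.2 − 36.7) / 40.2 × 100% = 8.7065%.
Total = 8.6351% + 8.7065% = 17.3416% ≈ 17.3%.

17.3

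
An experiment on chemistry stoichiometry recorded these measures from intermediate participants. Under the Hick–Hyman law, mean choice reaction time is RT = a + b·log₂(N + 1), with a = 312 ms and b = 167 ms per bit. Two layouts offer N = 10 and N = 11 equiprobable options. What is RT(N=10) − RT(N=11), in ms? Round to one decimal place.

RT(10) = 312 + 167·log₂(11) = 312 + 167·3.4594 = 889.7198 ms.
RT(11) = 312 + 167·log₂(12) = 312 + 167·3.5850 = 910.6950 ms.
Difference = 889.7198 − 910.6950 = -20.9752 ≈ -21.0 ms.

-21.0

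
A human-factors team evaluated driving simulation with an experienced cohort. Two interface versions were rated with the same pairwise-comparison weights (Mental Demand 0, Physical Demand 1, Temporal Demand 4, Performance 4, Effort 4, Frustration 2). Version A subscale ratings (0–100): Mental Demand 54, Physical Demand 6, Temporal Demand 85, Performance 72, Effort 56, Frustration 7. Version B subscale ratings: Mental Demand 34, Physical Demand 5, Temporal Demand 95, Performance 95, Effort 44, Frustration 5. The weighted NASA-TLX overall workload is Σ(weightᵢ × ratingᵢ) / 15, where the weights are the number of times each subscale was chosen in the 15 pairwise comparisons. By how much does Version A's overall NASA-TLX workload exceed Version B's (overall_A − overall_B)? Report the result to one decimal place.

Version A weighted sum = 0·54 + 1·6 + 4·85 + 4·72 + 4·56 + 2·7 = 0 + 6 + 340 + 288 + 224 + 14 = 872; overall_A = 872/15 = 58.1333.
Version B weighted sum = 0·34 + 1·5 + 4·95 + 4·95 + 4·44 + 2·5 = 0 + 5 + 380 + 380 + 176 + 10 = 951; overall_B = 951/15 = 63.4000.
Difference = 58.1333 − 63.4000 = -5.2667 ≈ -5.3.

-5.3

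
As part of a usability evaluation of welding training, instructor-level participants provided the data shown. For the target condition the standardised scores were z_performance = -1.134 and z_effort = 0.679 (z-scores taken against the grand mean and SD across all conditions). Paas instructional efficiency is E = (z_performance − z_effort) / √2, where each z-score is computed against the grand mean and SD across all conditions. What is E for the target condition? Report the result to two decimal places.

-1.28

z_P − z_E = -1.134 − 0.679 = -1.8130.
E = -1.8130 / √2 = -1.8130 / 1.41421 = -1.2820 ≈ -1.28.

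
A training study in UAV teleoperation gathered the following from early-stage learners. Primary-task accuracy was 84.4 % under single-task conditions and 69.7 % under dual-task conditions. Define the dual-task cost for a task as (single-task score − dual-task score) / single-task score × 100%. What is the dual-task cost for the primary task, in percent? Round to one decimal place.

Cost = (84.4 − 69.7) / 84.4 × 100%
     = 14.7000 / 84.4 × 100% = 17.4171%.
≈ 17.4%.

17.4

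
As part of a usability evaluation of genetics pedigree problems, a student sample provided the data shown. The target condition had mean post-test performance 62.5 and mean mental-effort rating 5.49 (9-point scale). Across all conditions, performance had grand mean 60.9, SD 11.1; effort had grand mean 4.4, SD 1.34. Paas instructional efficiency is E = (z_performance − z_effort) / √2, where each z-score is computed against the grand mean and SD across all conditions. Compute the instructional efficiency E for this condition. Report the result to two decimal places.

z_performance = (62.5 − 60.9) / 11.1 = 1.6000 / 11.1 = 0.1441.
z_effort = (5.49 − 4.4) / 1.34 = 1.0900 / 1.34 = 0.8134.
z_P − z_E = 0.1441 − 0.8134 = -0.6693.
E = -0.6693 / √2 = -0.6693 / 1.41421 = -0.4733 ≈ -0.47.

-0.47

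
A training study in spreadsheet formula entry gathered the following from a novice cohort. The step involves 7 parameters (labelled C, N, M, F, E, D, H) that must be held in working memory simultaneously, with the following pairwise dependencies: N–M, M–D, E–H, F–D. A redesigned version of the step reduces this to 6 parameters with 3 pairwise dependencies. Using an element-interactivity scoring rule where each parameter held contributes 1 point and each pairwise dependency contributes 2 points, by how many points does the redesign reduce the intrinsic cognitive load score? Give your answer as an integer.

3

Original: 7 × 1 + 4 × 2 = 7 + 8 = 15.
Redesigned: 6 × 1 + 3 × 2 = 6 + 6 = 12.
Reduction = 15 − 12 = 3.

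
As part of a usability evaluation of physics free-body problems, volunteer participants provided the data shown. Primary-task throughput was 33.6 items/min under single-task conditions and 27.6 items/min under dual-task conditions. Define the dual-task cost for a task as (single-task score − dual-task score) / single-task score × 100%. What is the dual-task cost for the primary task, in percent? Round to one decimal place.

Cost = (33.6 − 27.6) / 33.6 × 100%
     = 6.0000 / 33.6 × 100% = 17.8571%.
≈ 17.9%.

17.9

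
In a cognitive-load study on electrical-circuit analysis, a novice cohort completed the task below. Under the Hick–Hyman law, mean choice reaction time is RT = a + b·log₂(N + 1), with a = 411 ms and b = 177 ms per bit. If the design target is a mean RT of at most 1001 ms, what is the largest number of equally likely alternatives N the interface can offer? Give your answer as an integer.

9

Set 411 + 177·log₂(N + 1) ≤ 1001.
log₂(N + 1) ≤ (1001 − 411) / 177 = 3.3333.
N + 1 ≤ 2^3.3333 = 10.0791.
N ≤ 9.0791, so the largest integer N is 9.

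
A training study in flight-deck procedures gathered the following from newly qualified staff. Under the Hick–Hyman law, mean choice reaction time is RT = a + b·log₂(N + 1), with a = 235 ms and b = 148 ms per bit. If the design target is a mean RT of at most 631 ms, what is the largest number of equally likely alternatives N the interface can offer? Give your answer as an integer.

Set 235 + 148·log₂(N + 1) ≤ 631.
log₂(N + 1) ≤ (631 − 235) / 148 = 2.6757.
N + 1 ≤ 2^2.6757 = 6.3895.
N ≤ 5.3895, so the largest integer N is 5.

5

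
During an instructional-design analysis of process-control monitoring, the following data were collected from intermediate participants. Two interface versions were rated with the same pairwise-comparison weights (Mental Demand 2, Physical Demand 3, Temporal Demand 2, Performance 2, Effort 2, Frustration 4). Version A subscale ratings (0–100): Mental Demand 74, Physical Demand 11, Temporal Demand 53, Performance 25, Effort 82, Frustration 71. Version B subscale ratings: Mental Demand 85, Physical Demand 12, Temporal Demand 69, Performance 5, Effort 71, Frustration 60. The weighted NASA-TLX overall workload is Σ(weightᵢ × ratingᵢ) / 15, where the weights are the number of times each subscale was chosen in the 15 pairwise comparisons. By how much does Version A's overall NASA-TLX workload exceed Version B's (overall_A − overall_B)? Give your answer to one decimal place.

3.3

Version A weighted sum = 2·74 + 3·11 + 2·53 + 2·25 + 2·82 + 4·71 = 148 + 33 + 106 + 50 + 164 + 284 = 785; overall_A = 785/15 = 52.3333.
Version B weighted sum = 2·85 + 3·12 + 2·69 + 2·5 + 2·71 + 4·60 = 170 + 36 + 138 + 10 + 142 + 240 = 736; overall_B = 736/15 = 49.0667.
Difference = 52.3333 − 49.0667 = 3.2666 ≈ 3.3.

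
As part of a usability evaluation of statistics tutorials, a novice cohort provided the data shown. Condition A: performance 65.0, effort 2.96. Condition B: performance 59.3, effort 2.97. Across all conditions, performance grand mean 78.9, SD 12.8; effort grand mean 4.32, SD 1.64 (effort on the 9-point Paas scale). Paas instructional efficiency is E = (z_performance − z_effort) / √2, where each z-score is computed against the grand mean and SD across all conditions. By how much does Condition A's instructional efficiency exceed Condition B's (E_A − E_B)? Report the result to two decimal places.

Condition A: z_P = (65.0 − 78.9)/12.8 = -1.0859; z_E = (2.96 − 4.32)/1.64 = -0.8293; E_A = (-1.0859 − (-0.8293))/√2 = -0.1814.
Condition B: z_P = (59.3 − 78.9)/12.8 = -1.5313; z_E = (2.97 − 4.32)/1.64 = -0.8232; E_B = (-1.5313 − (-0.8232))/√2 = -0.5007.
E_A − E_B = -0.1814 − (-0.5007) = 0.3193 ≈ 0.32.

0.32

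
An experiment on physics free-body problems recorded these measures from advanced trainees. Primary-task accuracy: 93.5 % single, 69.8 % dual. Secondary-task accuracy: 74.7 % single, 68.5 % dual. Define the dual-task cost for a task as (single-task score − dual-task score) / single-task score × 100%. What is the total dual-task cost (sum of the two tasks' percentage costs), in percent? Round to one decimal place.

33.6

Primary cost = (93.5 − 69.8) / 93.5 × 100% = 25.3476%.
Secondary cost = (74.7 − 68.5) / 74.7 × 100% = 8.2999%.
Total = 25.3476% + 8.2999% = 33.6475% ≈ 33.6%.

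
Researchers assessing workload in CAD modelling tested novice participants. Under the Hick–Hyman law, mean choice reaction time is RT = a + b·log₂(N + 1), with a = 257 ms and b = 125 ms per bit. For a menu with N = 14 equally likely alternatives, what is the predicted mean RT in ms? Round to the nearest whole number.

745

log₂(14 + 1) = log₂(15) = 3.9069.
RT = 257 + 125 × 3.9069 = 257 + 488.3625 = 745.3625 ms.
≈ 745 ms.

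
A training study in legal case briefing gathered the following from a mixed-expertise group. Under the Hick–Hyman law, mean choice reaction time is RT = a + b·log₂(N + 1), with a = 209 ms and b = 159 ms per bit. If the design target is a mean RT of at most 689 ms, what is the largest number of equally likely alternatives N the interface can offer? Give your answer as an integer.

Set 209 + 159·log₂(N + 1) ≤ 689.
log₂(N + 1) ≤ (689 − 209) / 159 = 3.0189.
N + 1 ≤ 2^3.0189 = 8.1055.
N ≤ 7.1055, so the largest integer N is 7.

7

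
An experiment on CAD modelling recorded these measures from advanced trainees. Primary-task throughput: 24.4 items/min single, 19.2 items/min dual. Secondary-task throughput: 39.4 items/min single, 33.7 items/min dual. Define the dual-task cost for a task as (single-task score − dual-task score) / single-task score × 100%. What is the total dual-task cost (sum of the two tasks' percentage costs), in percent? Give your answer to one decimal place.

35.8

Primary cost = (24.4 − 19.2) / 24.4 × 100% = 21.3115%.
Secondary cost = (39.4 − 33.7) / 39.4 × 100% = 14.4670%.
Total = 21.3115% + 14.4670% = 35.7785% ≈ 35.8%.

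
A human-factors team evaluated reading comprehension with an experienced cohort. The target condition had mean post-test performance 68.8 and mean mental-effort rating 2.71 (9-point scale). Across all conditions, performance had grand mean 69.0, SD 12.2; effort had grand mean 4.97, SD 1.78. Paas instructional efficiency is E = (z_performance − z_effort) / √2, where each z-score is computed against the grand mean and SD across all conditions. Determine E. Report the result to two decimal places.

0.89

z_performance = (68.8 − 69.0) / 12.2 = -0.2000 / 12.2 = -0.0164.
z_effort = (2.71 − 4.97) / 1.78 = -2.2600 / 1.78 = -1.2697.
z_P − z_E = -0.0164 − (-1.2697) = 1.2533.
E = 1.2533 / √2 = 1.2533 / 1.41421 = 0.8862 ≈ 0.89.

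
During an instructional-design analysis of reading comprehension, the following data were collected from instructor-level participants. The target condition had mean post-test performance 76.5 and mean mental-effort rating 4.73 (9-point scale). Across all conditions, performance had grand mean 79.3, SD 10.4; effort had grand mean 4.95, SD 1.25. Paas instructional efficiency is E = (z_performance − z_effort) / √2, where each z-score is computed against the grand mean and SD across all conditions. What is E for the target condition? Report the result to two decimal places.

z_performance = (76.5 − 79.3) / 10.4 = -2.8000 / 10.4 = -0.2692.
z_effort = (4.73 − 4.95) / 1.25 = -0.2200 / 1.25 = -0.1760.
z_P − z_E = -0.2692 − (-0.1760) = -0.0932.
E = -0.0932 / √2 = -0.0932 / 1.41421 = -0.0659 ≈ -0.07.

-0.07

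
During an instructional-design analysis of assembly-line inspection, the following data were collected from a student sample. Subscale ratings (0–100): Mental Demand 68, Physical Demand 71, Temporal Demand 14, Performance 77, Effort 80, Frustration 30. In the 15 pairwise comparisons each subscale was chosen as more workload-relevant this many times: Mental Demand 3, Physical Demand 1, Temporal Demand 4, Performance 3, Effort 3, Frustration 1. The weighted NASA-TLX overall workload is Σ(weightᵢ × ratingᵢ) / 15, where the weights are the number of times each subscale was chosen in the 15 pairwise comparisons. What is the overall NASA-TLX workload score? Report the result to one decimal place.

The tallies are the weights (they sum to 15).
Weighted sum = 3·68 + 1·71 + 4·14 + 3·77 + 3·80 + 1·30
            = 204 + 71 + 56 + 231 + 240 + 30 = 832.
Overall workload = 832 / 15 = 55.4667 ≈ 55.5.

55.5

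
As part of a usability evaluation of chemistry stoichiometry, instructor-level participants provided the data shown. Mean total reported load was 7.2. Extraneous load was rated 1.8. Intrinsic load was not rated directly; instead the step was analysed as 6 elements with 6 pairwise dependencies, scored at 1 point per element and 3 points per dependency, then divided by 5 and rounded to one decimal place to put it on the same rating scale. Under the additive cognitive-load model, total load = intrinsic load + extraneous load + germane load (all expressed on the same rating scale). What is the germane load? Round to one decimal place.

0.6

Intrinsic (element-interactivity): (6 × 1 + 6 × 3) / 5 = 24 / 5 = 4.8000 → 4.8.
germane load = total − intrinsic − extraneous
             = 7.2 − 4.8 − 1.8 = 0.6.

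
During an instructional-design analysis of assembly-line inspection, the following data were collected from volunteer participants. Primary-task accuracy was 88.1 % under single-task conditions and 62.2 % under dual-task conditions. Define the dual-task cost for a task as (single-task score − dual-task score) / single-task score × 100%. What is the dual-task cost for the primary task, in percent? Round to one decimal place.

Cost = (88.1 − 62.2) / 88.1 × 100%
     = 25.9000 / 88.1 × 100% = 29.3984%.
≈ 29.4%.

29.4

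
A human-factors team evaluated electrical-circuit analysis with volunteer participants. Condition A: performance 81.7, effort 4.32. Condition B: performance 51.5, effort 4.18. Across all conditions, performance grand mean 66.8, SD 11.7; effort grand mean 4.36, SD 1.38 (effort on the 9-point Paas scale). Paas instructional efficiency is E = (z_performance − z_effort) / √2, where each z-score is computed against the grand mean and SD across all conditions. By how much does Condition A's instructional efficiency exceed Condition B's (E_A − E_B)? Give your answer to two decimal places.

1.75

Condition A: z_P = (81.7 − 66.8)/11.7 = 1.2735; z_E = (4.32 − 4.36)/1.38 = -0.0290; E_A = (1.2735 − (-0.0290))/√2 = 0.9210.
Condition B: z_P = (51.5 − 66.8)/11.7 = -1.3077; z_E = (4.18 − 4.36)/1.38 = -0.1304; E_B = (-1.3077 − (-0.1304))/√2 = -0.8325.
E_A − E_B = 0.9210 − (-0.8325) = 1.7535 ≈ 1.75.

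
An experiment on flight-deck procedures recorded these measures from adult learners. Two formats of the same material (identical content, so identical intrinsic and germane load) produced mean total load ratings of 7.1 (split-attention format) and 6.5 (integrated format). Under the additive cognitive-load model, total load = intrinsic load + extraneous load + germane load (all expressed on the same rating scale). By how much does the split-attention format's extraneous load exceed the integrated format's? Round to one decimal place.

Intrinsic and germane load are equal across formats, so the difference in total load equals the difference in extraneous load.
Extraneous-load difference = 7.1 − 6.5 = 0.6.

0.6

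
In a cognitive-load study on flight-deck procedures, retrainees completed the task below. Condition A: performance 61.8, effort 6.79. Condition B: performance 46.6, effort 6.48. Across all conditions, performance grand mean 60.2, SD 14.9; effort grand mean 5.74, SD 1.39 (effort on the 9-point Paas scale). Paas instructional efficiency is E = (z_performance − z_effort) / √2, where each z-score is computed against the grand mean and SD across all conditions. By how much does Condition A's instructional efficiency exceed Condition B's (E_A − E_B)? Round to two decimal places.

Condition A: z_P = (61.8 − 60.2)/14.9 = 0.1074; z_E = (6.79 − 5.74)/1.39 = 0.7554; E_A = (0.1074 − 0.7554)/√2 = -0.4582.
Condition B: z_P = (46.6 − 60.2)/14.9 = -0.9128; z_E = (6.48 − 5.74)/1.39 = 0.5324; E_B = (-0.9128 − 0.5324)/√2 = -1.0219.
E_A − E_B = -0.4582 − (-1.0219) = 0.5637 ≈ 0.56.

0.56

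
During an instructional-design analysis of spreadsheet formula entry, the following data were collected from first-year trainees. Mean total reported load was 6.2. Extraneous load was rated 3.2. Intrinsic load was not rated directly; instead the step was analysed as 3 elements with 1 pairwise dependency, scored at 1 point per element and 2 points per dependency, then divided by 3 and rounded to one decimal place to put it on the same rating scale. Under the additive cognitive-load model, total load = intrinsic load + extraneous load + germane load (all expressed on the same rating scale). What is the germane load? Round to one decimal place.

1.3

Intrinsic (element-interactivity): (3 × 1 + 1 × 2) / 3 = 5 / 3 = 1.6667 → 1.7.
germane load = total − intrinsic − extraneous
             = 6.2 − 1.7 − 3.2 = 1.3.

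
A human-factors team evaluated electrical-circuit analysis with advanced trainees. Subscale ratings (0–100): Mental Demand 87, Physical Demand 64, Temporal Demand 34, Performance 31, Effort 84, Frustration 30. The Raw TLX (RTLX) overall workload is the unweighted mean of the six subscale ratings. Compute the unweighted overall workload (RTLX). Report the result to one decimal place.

55.0

Sum of ratings = 87 + 64 + 34 + 31 + 84 + 30 = 330.
RTLX = 330 / 6 = 55.0000 ≈ 55.0.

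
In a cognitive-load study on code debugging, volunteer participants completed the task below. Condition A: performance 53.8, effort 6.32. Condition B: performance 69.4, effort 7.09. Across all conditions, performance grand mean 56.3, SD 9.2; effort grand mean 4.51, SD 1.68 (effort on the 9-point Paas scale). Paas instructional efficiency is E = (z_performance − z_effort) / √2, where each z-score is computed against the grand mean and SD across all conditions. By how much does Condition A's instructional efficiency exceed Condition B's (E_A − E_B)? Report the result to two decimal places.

Condition A: z_P = (53.8 − 56.3)/9.2 = -0.2717; z_E = (6.32 − 4.51)/1.68 = 1.0774; E_A = (-0.2717 − 1.0774)/√2 = -0.9540.
Condition B: z_P = (69.4 − 56.3)/9.2 = 1.4239; z_E = (7.09 − 4.51)/1.68 = 1.5357; E_B = (1.4239 − 1.5357)/√2 = -0.0791.
E_A − E_B = -0.9540 − (-0.0791) = -0.8749 ≈ -0.87.

-0.87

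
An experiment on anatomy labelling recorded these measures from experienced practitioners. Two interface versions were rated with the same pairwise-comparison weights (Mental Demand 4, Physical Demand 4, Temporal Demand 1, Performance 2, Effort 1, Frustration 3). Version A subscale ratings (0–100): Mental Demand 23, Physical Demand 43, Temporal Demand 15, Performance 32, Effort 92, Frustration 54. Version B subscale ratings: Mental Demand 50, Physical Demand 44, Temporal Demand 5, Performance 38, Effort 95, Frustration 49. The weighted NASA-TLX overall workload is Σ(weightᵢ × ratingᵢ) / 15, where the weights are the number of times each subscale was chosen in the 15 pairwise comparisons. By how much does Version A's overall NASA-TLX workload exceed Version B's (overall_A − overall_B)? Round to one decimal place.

-6.8

Version A weighted sum = 4·23 + 4·43 + 1·15 + 2·32 + 1·92 + 3·54 = 92 + 172 + 15 + 64 + 92 + 162 = 597; overall_A = 597/15 = 39.8000.
Version B weighted sum = 4·50 + 4·44 + 1·5 + 2·38 + 1·95 + 3·49 = 200 + 176 + 5 + 76 + 95 + 147 = 699; overall_B = 699/15 = 46.6000.
Difference = 39.8000 − 46.6000 = -6.8000 ≈ -6.8.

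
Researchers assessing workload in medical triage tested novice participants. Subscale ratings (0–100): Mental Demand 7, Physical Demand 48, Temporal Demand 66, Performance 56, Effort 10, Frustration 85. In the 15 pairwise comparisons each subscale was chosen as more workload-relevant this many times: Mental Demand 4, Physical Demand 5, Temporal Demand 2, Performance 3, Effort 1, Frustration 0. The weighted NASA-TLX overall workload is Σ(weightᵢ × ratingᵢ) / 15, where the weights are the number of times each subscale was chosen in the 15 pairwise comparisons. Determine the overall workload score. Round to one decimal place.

The tallies are the weights (they sum to 15).
Weighted sum = 4·7 + 5·48 + 2·66 + 3·56 + 1·10 + 0·85
            = 28 + 240 + 132 + 168 + 10 + 0 = 578.
Overall workload = 578 / 15 = 38.5333 ≈ 38.5.

38.5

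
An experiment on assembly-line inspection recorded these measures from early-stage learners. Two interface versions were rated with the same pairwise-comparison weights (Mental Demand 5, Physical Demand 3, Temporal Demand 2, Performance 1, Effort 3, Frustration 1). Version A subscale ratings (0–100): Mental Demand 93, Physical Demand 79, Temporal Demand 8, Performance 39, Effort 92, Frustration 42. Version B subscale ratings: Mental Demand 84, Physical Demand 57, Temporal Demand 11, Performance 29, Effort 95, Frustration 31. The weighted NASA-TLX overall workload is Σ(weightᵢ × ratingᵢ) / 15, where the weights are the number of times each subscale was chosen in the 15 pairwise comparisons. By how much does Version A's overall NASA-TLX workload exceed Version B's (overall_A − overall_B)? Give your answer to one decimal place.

7.8

Version A weighted sum = 5·93 + 3·79 + 2·8 + 1·39 + 3·92 + 1·42 = 465 + 237 + 16 + 39 + 276 + 42 = 1075; overall_A = 1075/15 = 71.6667.
Version B weighted sum = 5·84 + 3·57 + 2·11 + 1·29 + 3·95 + 1·31 = 420 + 171 + 22 + 29 + 285 + 31 = 958; overall_B = 958/15 = 63.8667.
Difference = 71.6667 − 63.8667 = 7.8000 ≈ 7.8.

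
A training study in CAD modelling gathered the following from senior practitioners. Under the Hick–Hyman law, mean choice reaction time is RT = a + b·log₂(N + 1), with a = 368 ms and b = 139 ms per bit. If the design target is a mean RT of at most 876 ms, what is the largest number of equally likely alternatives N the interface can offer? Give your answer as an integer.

11

Set 368 + 139·log₂(N + 1) ≤ 876.
log₂(N + 1) ≤ (876 − 368) / 139 = 3.6547.
N + 1 ≤ 2^3.6547 = 12.5943.
N ≤ 11.5943, so the largest integer N is 11.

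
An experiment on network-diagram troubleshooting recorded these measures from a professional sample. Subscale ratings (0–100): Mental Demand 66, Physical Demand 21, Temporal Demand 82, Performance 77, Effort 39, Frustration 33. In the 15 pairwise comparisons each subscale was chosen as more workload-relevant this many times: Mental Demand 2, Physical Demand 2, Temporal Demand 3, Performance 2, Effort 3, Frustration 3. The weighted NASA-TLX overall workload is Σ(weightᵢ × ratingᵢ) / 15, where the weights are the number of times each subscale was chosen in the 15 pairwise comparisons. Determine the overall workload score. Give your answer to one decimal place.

52.7

The tallies are the weights (they sum to 15).
Weighted sum = 2·66 + 2·21 + 3·82 + 2·77 + 3·39 + 3·33
            = 132 + 42 + 246 + 154 + 117 + 99 = 790.
Overall workload = 790 / 15 = 52.6667 ≈ 52.7.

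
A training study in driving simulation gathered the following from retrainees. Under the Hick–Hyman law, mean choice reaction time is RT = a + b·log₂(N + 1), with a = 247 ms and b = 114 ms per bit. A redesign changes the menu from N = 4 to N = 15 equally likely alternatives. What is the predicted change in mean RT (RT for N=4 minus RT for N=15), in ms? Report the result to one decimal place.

-191.3

RT(4) = 247 + 114·log₂(5) = 247 + 114·2.3219 = 511.6966 ms.
RT(15) = 247 + 114·log₂(16) = 247 + 114·4.0000 = 703.0000 ms.
Difference = 511.6966 − 703.0000 = -191.3034 ≈ -191.3 ms.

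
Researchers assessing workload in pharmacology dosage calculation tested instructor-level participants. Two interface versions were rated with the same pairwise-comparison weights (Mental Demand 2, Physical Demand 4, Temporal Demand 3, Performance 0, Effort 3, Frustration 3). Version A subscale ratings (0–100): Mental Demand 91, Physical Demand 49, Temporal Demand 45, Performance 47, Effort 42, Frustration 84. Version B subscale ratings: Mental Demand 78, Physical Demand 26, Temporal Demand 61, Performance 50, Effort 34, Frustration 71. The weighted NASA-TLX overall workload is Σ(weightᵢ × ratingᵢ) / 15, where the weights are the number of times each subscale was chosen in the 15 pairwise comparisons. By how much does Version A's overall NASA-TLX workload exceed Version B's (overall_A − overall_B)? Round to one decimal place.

8.9

Version A weighted sum = 2·91 + 4·49 + 3·45 + 0·47 + 3·42 + 3·84 = 182 + 196 + 135 + 0 + 126 + 252 = 891; overall_A = 891/15 = 59.4000.
Version B weighted sum = 2·78 + 4·26 + 3·61 + 0·50 + 3·34 + 3·71 = 156 + 104 + 183 + 0 + 102 + 213 = 758; overall_B = 758/15 = 50.5333.
Difference = 59.4000 − 50.5333 = 8.8667 ≈ 8.9.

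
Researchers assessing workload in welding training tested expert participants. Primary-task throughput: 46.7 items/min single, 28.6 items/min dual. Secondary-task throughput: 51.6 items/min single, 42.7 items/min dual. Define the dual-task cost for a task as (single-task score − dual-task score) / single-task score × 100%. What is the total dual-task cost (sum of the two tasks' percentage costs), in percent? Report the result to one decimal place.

Primary cost = (46.7 − 28.6) / 46.7 × 100% = 38.7580%.
Secondary cost = (51.6 − 42.7) / 51.6 × 100% = 17.2481%.
Total = 38.7580% + 17.2481% = 56.0061% ≈ 56.0%.

56.0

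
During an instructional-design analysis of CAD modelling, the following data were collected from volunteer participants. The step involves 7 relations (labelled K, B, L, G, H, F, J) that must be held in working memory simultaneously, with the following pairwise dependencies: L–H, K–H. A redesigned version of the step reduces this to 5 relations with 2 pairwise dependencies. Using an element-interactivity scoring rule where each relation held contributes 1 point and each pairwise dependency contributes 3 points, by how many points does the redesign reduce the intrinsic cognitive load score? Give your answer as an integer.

Original: 7 × 1 + 2 × 3 = 7 + 6 = 13.
Redesigned: 5 × 1 + 2 × 3 = 5 + 6 = 11.
Reduction = 13 − 11 = 2.

2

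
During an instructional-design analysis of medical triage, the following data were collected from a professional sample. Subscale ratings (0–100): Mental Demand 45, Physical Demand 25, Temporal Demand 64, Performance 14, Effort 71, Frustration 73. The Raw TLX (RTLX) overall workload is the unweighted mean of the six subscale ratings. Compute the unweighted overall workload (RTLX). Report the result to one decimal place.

Sum of ratings = 45 + 25 + 64 + 14 + 71 + 73 = 292.
RTLX = 292 / 6 = 48.6667 ≈ 48.7.

48.7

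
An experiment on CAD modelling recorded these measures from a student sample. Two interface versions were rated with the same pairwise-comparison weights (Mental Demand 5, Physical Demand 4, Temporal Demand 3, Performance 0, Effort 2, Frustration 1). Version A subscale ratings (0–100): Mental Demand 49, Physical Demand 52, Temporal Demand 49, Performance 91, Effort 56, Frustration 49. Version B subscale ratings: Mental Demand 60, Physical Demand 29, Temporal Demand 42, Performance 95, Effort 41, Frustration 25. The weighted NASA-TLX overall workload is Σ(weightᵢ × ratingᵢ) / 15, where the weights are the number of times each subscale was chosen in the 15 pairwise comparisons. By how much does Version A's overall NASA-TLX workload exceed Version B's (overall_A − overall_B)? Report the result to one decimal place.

7.5

Version A weighted sum = 5·49 + 4·52 + 3·49 + 0·91 + 2·56 + 1·49 = 245 + 208 + 147 + 0 + 112 + 49 = 761; overall_A = 761/15 = 50.7333.
Version B weighted sum = 5·60 + 4·29 + 3·42 + 0·95 + 2·41 + 1·25 = 300 + 116 + 126 + 0 + 82 + 25 = 649; overall_B = 649/15 = 43.2667.
Difference = 50.7333 − 43.2667 = 7.4666 ≈ 7.5.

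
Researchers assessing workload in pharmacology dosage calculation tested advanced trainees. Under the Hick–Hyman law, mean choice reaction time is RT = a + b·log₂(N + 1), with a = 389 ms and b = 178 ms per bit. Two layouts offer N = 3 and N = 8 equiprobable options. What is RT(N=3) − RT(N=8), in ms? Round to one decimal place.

-208.2

RT(3) = 389 + 178·log₂(4) = 389 + 178·2.0000 = 745.0000 ms.
RT(8) = 389 + 178·log₂(9) = 389 + 178·3.1699 = 953.2422 ms.
Difference = 745.0000 − 953.2422 = -208.2422 ≈ -208.2 ms.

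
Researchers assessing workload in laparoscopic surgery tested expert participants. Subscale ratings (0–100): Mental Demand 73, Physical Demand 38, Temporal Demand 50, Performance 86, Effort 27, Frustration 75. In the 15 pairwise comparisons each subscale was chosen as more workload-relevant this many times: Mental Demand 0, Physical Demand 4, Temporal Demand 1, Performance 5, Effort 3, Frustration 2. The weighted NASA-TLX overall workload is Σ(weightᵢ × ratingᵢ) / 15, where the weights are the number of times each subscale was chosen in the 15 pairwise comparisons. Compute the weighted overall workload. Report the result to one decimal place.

The tallies are the weights (they sum to 15).
Weighted sum = 0·73 + 4·38 + 1·50 + 5·86 + 3·27 + 2·75
            = 0 + 152 + 50 + 430 + 81 + 150 = 863.
Overall workload = 863 / 15 = 57.5333 ≈ 57.5.

57.5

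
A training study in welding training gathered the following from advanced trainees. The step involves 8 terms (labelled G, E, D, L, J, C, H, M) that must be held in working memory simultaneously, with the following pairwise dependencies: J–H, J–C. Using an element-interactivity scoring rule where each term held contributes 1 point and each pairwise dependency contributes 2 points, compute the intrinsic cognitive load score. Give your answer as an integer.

12

Count of terms held simultaneously: 8.
Count of pairwise dependencies listed: 2.
Element contribution: 8 × 1 = 8.
Interaction contribution: 2 × 2 = 4.
Intrinsic load = 8 + 4 = 12.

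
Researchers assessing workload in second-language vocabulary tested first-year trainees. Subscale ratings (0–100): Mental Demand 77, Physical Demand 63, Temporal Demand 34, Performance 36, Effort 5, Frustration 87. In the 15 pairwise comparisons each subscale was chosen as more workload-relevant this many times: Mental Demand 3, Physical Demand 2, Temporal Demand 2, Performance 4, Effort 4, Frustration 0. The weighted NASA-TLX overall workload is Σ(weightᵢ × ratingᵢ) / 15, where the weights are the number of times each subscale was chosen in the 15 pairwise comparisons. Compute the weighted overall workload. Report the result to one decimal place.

The tallies are the weights (they sum to 15).
Weighted sum = 3·77 + 2·63 + 2·34 + 4·36 + 4·5 + 0·87
            = 231 + 126 + 68 + 144 + 20 + 0 = 589.
Overall workload = 589 / 15 = 39.2667 ≈ 39.3.

39.3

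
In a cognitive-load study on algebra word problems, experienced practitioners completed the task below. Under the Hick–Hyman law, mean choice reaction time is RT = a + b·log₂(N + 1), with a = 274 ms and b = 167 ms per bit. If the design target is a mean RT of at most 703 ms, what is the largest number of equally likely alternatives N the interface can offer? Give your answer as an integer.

4

Set 274 + 167·log₂(N + 1) ≤ 703.
log₂(N + 1) ≤ (703 − 274) / 167 = 2.5689.
N + 1 ≤ 2^2.5689 = 5.9336.
N ≤ 4.9336, so the largest integer N is 4.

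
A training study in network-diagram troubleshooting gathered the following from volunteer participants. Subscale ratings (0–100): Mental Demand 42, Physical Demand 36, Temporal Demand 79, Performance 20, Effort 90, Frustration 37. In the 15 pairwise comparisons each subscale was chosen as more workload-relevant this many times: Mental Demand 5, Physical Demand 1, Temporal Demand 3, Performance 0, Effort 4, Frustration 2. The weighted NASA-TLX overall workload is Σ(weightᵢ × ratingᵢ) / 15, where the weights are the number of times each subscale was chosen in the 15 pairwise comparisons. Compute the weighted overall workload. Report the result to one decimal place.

The tallies are the weights (they sum to 15).
Weighted sum = 5·42 + 1·36 + 3·79 + 0·20 + 4·90 + 2·37
            = 210 + 36 + 237 + 0 + 360 + 74 = 917.
Overall workload = 917 / 15 = 61.1333 ≈ 61.1.

61.1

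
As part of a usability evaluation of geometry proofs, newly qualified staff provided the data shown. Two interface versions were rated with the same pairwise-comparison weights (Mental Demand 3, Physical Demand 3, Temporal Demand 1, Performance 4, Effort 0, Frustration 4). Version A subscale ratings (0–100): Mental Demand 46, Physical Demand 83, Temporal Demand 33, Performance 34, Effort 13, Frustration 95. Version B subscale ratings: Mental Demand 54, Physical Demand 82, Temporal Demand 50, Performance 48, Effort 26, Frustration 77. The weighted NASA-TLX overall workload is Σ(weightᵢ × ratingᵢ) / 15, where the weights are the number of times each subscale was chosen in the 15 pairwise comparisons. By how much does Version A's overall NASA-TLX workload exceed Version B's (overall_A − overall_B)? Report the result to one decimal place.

-1.5

Version A weighted sum = 3·46 + 3·83 + 1·33 + 4·34 + 0·13 + 4·95 = 138 + 249 + 33 + 136 + 0 + 380 = 936; overall_A = 936/15 = 62.4000.
Version B weighted sum = 3·54 + 3·82 + 1·50 + 4·48 + 0·26 + 4·77 = 162 + 246 + 50 + 192 + 0 + 308 = 958; overall_B = 958/15 = 63.8667.
Difference = 62.4000 − 63.8667 = -1.4667 ≈ -1.5.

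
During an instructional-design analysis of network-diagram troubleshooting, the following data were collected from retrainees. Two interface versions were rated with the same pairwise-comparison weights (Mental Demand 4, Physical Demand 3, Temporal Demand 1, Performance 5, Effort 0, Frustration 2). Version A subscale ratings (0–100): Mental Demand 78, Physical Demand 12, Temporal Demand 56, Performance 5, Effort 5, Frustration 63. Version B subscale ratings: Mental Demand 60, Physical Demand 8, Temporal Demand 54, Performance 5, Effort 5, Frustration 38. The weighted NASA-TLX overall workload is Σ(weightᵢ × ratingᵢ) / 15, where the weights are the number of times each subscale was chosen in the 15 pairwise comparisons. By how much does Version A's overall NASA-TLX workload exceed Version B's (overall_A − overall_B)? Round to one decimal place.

9.1

Version A weighted sum = 4·78 + 3·12 + 1·56 + 5·5 + 0·5 + 2·63 = 312 + 36 + 56 + 25 + 0 + 126 = 555; overall_A = 555/15 = 37.0000.
Version B weighted sum = 4·60 + 3·8 + 1·54 + 5·5 + 0·5 + 2·38 = 240 + 24 + 54 + 25 + 0 + 76 = 419; overall_B = 419/15 = 27.9333.
Difference = 37.0000 − 27.9333 = 9.0667 ≈ 9.1.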